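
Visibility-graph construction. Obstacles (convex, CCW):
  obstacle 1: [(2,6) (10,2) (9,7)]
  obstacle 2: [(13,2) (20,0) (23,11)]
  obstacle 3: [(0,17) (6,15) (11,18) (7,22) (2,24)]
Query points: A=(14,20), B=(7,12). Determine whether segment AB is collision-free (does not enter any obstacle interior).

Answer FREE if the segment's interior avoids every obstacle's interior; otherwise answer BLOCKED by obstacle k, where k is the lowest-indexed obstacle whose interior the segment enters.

FREE

Obstacle 1 [(2,6) (10,2) (9,7)]:
  edge (2,6)–(10,2): clear
  edge (10,2)–(9,7): clear
  edge (9,7)–(2,6): clear
  midpoint (21/2,16) outside
  → clear
Obstacle 2 [(13,2) (20,0) (23,11)]:
  edge (13,2)–(20,0): clear
  edge (20,0)–(23,11): clear
  edge (23,11)–(13,2): clear
  midpoint (21/2,16) outside
  → clear
Obstacle 3 [(0,17) (6,15) (11,18) (7,22) (2,24)]:
  edge (0,17)–(6,15): clear
  edge (6,15)–(11,18): clear
  edge (11,18)–(7,22): clear
  edge (7,22)–(2,24): clear
  edge (2,24)–(0,17): clear
  midpoint (21/2,16) outside
  → clear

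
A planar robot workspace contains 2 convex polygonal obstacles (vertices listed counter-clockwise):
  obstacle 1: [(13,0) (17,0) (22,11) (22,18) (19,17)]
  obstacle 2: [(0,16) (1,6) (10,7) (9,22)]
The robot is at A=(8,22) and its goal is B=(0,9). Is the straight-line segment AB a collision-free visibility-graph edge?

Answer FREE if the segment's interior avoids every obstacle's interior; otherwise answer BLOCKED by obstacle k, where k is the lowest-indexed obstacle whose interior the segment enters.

BLOCKED by obstacle 2

Obstacle 1 [(13,0) (17,0) (22,11) (22,18) (19,17)]:
  edge (13,0)–(17,0): clear
  edge (17,0)–(22,11): clear
  edge (22,11)–(22,18): clear
  edge (22,18)–(19,17): clear
  edge (19,17)–(13,0): clear
  midpoint (4,31/2) outside
  → clear
Obstacle 2 [(0,16) (1,6) (10,7) (9,22)]:
  edge (0,16)–(1,6): crosses AB
  edge (1,6)–(10,7): clear
  edge (10,7)–(9,22): clear
  edge (9,22)–(0,16): crosses AB
  → BLOCKED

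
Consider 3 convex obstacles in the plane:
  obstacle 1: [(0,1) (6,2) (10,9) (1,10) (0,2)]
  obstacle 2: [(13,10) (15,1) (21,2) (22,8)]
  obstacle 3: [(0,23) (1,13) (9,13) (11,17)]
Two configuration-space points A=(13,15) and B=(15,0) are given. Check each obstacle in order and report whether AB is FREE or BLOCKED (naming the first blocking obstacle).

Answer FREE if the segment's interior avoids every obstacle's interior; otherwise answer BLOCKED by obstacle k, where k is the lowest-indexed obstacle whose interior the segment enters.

Obstacle 1 [(0,1) (6,2) (10,9) (1,10) (0,2)]:
  edge (0,1)–(6,2): clear
  edge (6,2)–(10,9): clear
  edge (10,9)–(1,10): clear
  edge (1,10)–(0,2): clear
  edge (0,2)–(0,1): clear
  midpoint (14,15/2) outside
  → clear
Obstacle 2 [(13,10) (15,1) (21,2) (22,8)]:
  edge (13,10)–(15,1): crosses AB
  edge (15,1)–(21,2): clear
  edge (21,2)–(22,8): clear
  edge (22,8)–(13,10): crosses AB
  → BLOCKED
Obstacle 3 [(0,23) (1,13) (9,13) (11,17)]:
  edge (0,23)–(1,13): clear
  edge (1,13)–(9,13): clear
  edge (9,13)–(11,17): clear
  edge (11,17)–(0,23): clear
  midpoint (14,15/2) outside
  → clear

BLOCKED by obstacle 2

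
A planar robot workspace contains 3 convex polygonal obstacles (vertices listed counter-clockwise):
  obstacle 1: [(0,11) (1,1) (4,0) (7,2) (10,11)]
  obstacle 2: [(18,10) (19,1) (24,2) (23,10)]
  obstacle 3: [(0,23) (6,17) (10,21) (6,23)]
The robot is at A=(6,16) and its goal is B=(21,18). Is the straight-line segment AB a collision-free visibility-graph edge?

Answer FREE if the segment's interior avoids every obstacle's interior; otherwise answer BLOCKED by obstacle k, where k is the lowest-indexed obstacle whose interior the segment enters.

FREE

Obstacle 1 [(0,11) (1,1) (4,0) (7,2) (10,11)]:
  edge (0,11)–(1,1): clear
  edge (1,1)–(4,0): clear
  edge (4,0)–(7,2): clear
  edge (7,2)–(10,11): clear
  edge (10,11)–(0,11): clear
  midpoint (27/2,17) outside
  → clear
Obstacle 2 [(18,10) (19,1) (24,2) (23,10)]:
  edge (18,10)–(19,1): clear
  edge (19,1)–(24,2): clear
  edge (24,2)–(23,10): clear
  edge (23,10)–(18,10): clear
  midpoint (27/2,17) outside
  → clear
Obstacle 3 [(0,23) (6,17) (10,21) (6,23)]:
  edge (0,23)–(6,17): clear
  edge (6,17)–(10,21): clear
  edge (10,21)–(6,23): clear
  edge (6,23)–(0,23): clear
  midpoint (27/2,17) outside
  → clear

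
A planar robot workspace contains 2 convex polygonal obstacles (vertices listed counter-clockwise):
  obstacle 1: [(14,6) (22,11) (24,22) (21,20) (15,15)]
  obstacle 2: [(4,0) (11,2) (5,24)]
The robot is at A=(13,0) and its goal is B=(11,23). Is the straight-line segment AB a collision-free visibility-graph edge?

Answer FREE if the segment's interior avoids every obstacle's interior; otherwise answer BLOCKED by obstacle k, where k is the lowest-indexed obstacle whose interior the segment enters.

Obstacle 1 [(14,6) (22,11) (24,22) (21,20) (15,15)]:
  edge (14,6)–(22,11): clear
  edge (22,11)–(24,22): clear
  edge (24,22)–(21,20): clear
  edge (21,20)–(15,15): clear
  edge (15,15)–(14,6): clear
  midpoint (12,23/2) outside
  → clear
Obstacle 2 [(4,0) (11,2) (5,24)]:
  edge (4,0)–(11,2): clear
  edge (11,2)–(5,24): clear
  edge (5,24)–(4,0): clear
  midpoint (12,23/2) outside
  → clear

FREE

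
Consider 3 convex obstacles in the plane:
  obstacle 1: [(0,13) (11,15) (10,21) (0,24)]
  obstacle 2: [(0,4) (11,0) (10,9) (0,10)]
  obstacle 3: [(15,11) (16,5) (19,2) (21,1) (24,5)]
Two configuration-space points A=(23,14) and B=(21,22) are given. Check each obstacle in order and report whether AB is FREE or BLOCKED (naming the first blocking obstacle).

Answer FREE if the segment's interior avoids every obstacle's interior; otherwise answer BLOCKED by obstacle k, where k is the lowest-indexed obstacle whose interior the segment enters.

Obstacle 1 [(0,13) (11,15) (10,21) (0,24)]:
  edge (0,13)–(11,15): clear
  edge (11,15)–(10,21): clear
  edge (10,21)–(0,24): clear
  edge (0,24)–(0,13): clear
  midpoint (22,18) outside
  → clear
Obstacle 2 [(0,4) (11,0) (10,9) (0,10)]:
  edge (0,4)–(11,0): clear
  edge (11,0)–(10,9): clear
  edge (10,9)–(0,10): clear
  edge (0,10)–(0,4): clear
  midpoint (22,18) outside
  → clear
Obstacle 3 [(15,11) (16,5) (19,2) (21,1) (24,5)]:
  edge (15,11)–(16,5): clear
  edge (16,5)–(19,2): clear
  edge (19,2)–(21,1): clear
  edge (21,1)–(24,5): clear
  edge (24,5)–(15,11): clear
  midpoint (22,18) outside
  → clear

FREE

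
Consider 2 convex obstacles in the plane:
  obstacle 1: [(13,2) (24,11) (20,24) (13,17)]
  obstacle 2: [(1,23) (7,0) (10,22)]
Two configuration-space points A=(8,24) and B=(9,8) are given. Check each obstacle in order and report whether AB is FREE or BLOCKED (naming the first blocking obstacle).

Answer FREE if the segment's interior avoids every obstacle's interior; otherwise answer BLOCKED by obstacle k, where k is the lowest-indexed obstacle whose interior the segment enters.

Obstacle 1 [(13,2) (24,11) (20,24) (13,17)]:
  edge (13,2)–(24,11): clear
  edge (24,11)–(20,24): clear
  edge (20,24)–(13,17): clear
  edge (13,17)–(13,2): clear
  midpoint (17/2,16) outside
  → clear
Obstacle 2 [(1,23) (7,0) (10,22)]:
  edge (1,23)–(7,0): clear
  edge (7,0)–(10,22): crosses AB
  edge (10,22)–(1,23): crosses AB
  → BLOCKED

BLOCKED by obstacle 2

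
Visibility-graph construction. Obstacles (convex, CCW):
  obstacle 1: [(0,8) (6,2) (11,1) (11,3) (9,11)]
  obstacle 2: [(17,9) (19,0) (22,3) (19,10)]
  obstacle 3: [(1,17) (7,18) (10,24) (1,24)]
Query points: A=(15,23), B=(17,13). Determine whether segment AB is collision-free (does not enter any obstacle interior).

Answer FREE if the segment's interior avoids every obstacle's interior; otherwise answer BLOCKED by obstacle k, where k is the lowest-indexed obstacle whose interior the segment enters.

FREE

Obstacle 1 [(0,8) (6,2) (11,1) (11,3) (9,11)]:
  edge (0,8)–(6,2): clear
  edge (6,2)–(11,1): clear
  edge (11,1)–(11,3): clear
  edge (11,3)–(9,11): clear
  edge (9,11)–(0,8): clear
  midpoint (16,18) outside
  → clear
Obstacle 2 [(17,9) (19,0) (22,3) (19,10)]:
  edge (17,9)–(19,0): clear
  edge (19,0)–(22,3): clear
  edge (22,3)–(19,10): clear
  edge (19,10)–(17,9): clear
  midpoint (16,18) outside
  → clear
Obstacle 3 [(1,17) (7,18) (10,24) (1,24)]:
  edge (1,17)–(7,18): clear
  edge (7,18)–(10,24): clear
  edge (10,24)–(1,24): clear
  edge (1,24)–(1,17): clear
  midpoint (16,18) outside
  → clear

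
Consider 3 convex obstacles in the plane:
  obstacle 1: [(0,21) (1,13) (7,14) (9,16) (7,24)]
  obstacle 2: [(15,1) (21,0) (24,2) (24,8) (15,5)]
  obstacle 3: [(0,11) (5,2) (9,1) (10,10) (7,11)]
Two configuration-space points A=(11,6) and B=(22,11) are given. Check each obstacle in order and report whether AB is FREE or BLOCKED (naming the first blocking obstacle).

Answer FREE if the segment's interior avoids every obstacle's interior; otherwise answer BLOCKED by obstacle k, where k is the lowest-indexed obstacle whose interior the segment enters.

FREE

Obstacle 1 [(0,21) (1,13) (7,14) (9,16) (7,24)]:
  edge (0,21)–(1,13): clear
  edge (1,13)–(7,14): clear
  edge (7,14)–(9,16): clear
  edge (9,16)–(7,24): clear
  edge (7,24)–(0,21): clear
  midpoint (33/2,17/2) outside
  → clear
Obstacle 2 [(15,1) (21,0) (24,2) (24,8) (15,5)]:
  edge (15,1)–(21,0): clear
  edge (21,0)–(24,2): clear
  edge (24,2)–(24,8): clear
  edge (24,8)–(15,5): clear
  edge (15,5)–(15,1): clear
  midpoint (33/2,17/2) outside
  → clear
Obstacle 3 [(0,11) (5,2) (9,1) (10,10) (7,11)]:
  edge (0,11)–(5,2): clear
  edge (5,2)–(9,1): clear
  edge (9,1)–(10,10): clear
  edge (10,10)–(7,11): clear
  edge (7,11)–(0,11): clear
  midpoint (33/2,17/2) outside
  → clear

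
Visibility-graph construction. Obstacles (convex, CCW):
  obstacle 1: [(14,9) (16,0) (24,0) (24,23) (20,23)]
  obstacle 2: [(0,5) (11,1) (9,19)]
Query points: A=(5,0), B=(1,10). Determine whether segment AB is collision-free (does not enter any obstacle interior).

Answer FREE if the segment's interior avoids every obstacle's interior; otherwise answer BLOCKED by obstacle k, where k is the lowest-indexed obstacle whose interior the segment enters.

Obstacle 1 [(14,9) (16,0) (24,0) (24,23) (20,23)]:
  edge (14,9)–(16,0): clear
  edge (16,0)–(24,0): clear
  edge (24,0)–(24,23): clear
  edge (24,23)–(20,23): clear
  edge (20,23)–(14,9): clear
  midpoint (3,5) outside
  → clear
Obstacle 2 [(0,5) (11,1) (9,19)]:
  edge (0,5)–(11,1): crosses AB
  edge (11,1)–(9,19): clear
  edge (9,19)–(0,5): crosses AB
  → BLOCKED

BLOCKED by obstacle 2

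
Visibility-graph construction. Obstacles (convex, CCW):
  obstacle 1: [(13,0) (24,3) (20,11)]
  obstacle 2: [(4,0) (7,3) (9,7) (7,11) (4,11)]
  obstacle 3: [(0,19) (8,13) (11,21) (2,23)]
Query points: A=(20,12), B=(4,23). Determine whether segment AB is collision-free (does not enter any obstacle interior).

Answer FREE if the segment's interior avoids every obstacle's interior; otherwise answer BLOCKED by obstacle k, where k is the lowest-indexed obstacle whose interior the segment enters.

Obstacle 1 [(13,0) (24,3) (20,11)]:
  edge (13,0)–(24,3): clear
  edge (24,3)–(20,11): clear
  edge (20,11)–(13,0): clear
  midpoint (12,35/2) outside
  → clear
Obstacle 2 [(4,0) (7,3) (9,7) (7,11) (4,11)]:
  edge (4,0)–(7,3): clear
  edge (7,3)–(9,7): clear
  edge (9,7)–(7,11): clear
  edge (7,11)–(4,11): clear
  edge (4,11)–(4,0): clear
  midpoint (12,35/2) outside
  → clear
Obstacle 3 [(0,19) (8,13) (11,21) (2,23)]:
  edge (0,19)–(8,13): clear
  edge (8,13)–(11,21): crosses AB
  edge (11,21)–(2,23): crosses AB
  edge (2,23)–(0,19): clear
  → BLOCKED

BLOCKED by obstacle 3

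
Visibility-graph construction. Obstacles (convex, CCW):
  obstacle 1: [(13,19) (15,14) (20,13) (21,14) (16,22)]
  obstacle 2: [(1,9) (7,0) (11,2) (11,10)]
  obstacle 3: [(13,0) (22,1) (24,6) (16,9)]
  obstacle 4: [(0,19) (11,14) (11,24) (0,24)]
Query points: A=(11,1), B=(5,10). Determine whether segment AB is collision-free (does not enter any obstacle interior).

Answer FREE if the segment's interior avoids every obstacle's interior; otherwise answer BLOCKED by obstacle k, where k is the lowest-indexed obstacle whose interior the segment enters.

BLOCKED by obstacle 2

Obstacle 1 [(13,19) (15,14) (20,13) (21,14) (16,22)]:
  edge (13,19)–(15,14): clear
  edge (15,14)–(20,13): clear
  edge (20,13)–(21,14): clear
  edge (21,14)–(16,22): clear
  edge (16,22)–(13,19): clear
  midpoint (8,11/2) outside
  → clear
Obstacle 2 [(1,9) (7,0) (11,2) (11,10)]:
  edge (1,9)–(7,0): clear
  edge (7,0)–(11,2): crosses AB
  edge (11,2)–(11,10): clear
  edge (11,10)–(1,9): crosses AB
  → BLOCKED
Obstacle 3 [(13,0) (22,1) (24,6) (16,9)]:
  edge (13,0)–(22,1): clear
  edge (22,1)–(24,6): clear
  edge (24,6)–(16,9): clear
  edge (16,9)–(13,0): clear
  midpoint (8,11/2) outside
  → clear
Obstacle 4 [(0,19) (11,14) (11,24) (0,24)]:
  edge (0,19)–(11,14): clear
  edge (11,14)–(11,24): clear
  edge (11,24)–(0,24): clear
  edge (0,24)–(0,19): clear
  midpoint (8,11/2) outside
  → clear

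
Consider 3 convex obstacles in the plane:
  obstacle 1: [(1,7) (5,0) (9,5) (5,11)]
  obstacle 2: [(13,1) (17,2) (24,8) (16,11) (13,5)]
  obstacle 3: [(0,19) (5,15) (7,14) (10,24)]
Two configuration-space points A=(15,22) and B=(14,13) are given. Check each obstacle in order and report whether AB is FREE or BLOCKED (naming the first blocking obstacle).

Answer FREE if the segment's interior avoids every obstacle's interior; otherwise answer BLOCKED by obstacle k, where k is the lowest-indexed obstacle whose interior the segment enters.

Obstacle 1 [(1,7) (5,0) (9,5) (5,11)]:
  edge (1,7)–(5,0): clear
  edge (5,0)–(9,5): clear
  edge (9,5)–(5,11): clear
  edge (5,11)–(1,7): clear
  midpoint (29/2,35/2) outside
  → clear
Obstacle 2 [(13,1) (17,2) (24,8) (16,11) (13,5)]:
  edge (13,1)–(17,2): clear
  edge (17,2)–(24,8): clear
  edge (24,8)–(16,11): clear
  edge (16,11)–(13,5): clear
  edge (13,5)–(13,1): clear
  midpoint (29/2,35/2) outside
  → clear
Obstacle 3 [(0,19) (5,15) (7,14) (10,24)]:
  edge (0,19)–(5,15): clear
  edge (5,15)–(7,14): clear
  edge (7,14)–(10,24): clear
  edge (10,24)–(0,19): clear
  midpoint (29/2,35/2) outside
  → clear

FREE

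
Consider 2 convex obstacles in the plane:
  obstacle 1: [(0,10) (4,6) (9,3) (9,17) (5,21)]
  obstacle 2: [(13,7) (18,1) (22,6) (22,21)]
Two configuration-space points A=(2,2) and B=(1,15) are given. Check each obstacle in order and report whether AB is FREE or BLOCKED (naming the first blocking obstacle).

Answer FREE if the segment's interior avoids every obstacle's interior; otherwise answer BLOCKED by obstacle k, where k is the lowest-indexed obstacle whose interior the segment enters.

BLOCKED by obstacle 1

Obstacle 1 [(0,10) (4,6) (9,3) (9,17) (5,21)]:
  edge (0,10)–(4,6): crosses AB
  edge (4,6)–(9,3): clear
  edge (9,3)–(9,17): clear
  edge (9,17)–(5,21): clear
  edge (5,21)–(0,10): crosses AB
  → BLOCKED
Obstacle 2 [(13,7) (18,1) (22,6) (22,21)]:
  edge (13,7)–(18,1): clear
  edge (18,1)–(22,6): clear
  edge (22,6)–(22,21): clear
  edge (22,21)–(13,7): clear
  midpoint (3/2,17/2) outside
  → clear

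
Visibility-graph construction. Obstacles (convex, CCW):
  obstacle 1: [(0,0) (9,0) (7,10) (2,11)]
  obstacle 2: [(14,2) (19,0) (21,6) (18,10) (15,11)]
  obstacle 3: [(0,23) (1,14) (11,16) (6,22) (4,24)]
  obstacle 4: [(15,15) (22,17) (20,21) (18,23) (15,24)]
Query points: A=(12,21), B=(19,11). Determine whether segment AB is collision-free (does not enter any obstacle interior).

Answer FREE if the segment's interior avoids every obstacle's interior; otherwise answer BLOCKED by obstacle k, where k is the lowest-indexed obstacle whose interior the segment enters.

BLOCKED by obstacle 4

Obstacle 1 [(0,0) (9,0) (7,10) (2,11)]:
  edge (0,0)–(9,0): clear
  edge (9,0)–(7,10): clear
  edge (7,10)–(2,11): clear
  edge (2,11)–(0,0): clear
  midpoint (31/2,16) outside
  → clear
Obstacle 2 [(14,2) (19,0) (21,6) (18,10) (15,11)]:
  edge (14,2)–(19,0): clear
  edge (19,0)–(21,6): clear
  edge (21,6)–(18,10): clear
  edge (18,10)–(15,11): clear
  edge (15,11)–(14,2): clear
  midpoint (31/2,16) outside
  → clear
Obstacle 3 [(0,23) (1,14) (11,16) (6,22) (4,24)]:
  edge (0,23)–(1,14): clear
  edge (1,14)–(11,16): clear
  edge (11,16)–(6,22): clear
  edge (6,22)–(4,24): clear
  edge (4,24)–(0,23): clear
  midpoint (31/2,16) outside
  → clear
Obstacle 4 [(15,15) (22,17) (20,21) (18,23) (15,24)]:
  edge (15,15)–(22,17): crosses AB
  edge (22,17)–(20,21): clear
  edge (20,21)–(18,23): clear
  edge (18,23)–(15,24): clear
  edge (15,24)–(15,15): crosses AB
  → BLOCKED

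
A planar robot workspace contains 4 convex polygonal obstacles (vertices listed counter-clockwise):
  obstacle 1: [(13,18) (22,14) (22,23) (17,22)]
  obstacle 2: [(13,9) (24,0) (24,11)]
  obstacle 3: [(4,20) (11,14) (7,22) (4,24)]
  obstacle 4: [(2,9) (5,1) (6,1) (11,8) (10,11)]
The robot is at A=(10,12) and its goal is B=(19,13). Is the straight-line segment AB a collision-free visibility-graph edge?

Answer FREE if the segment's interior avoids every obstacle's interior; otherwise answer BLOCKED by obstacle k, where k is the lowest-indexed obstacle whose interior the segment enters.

FREE

Obstacle 1 [(13,18) (22,14) (22,23) (17,22)]:
  edge (13,18)–(22,14): clear
  edge (22,14)–(22,23): clear
  edge (22,23)–(17,22): clear
  edge (17,22)–(13,18): clear
  midpoint (29/2,25/2) outside
  → clear
Obstacle 2 [(13,9) (24,0) (24,11)]:
  edge (13,9)–(24,0): clear
  edge (24,0)–(24,11): clear
  edge (24,11)–(13,9): clear
  midpoint (29/2,25/2) outside
  → clear
Obstacle 3 [(4,20) (11,14) (7,22) (4,24)]:
  edge (4,20)–(11,14): clear
  edge (11,14)–(7,22): clear
  edge (7,22)–(4,24): clear
  edge (4,24)–(4,20): clear
  midpoint (29/2,25/2) outside
  → clear
Obstacle 4 [(2,9) (5,1) (6,1) (11,8) (10,11)]:
  edge (2,9)–(5,1): clear
  edge (5,1)–(6,1): clear
  edge (6,1)–(11,8): clear
  edge (11,8)–(10,11): clear
  edge (10,11)–(2,9): clear
  midpoint (29/2,25/2) outside
  → clear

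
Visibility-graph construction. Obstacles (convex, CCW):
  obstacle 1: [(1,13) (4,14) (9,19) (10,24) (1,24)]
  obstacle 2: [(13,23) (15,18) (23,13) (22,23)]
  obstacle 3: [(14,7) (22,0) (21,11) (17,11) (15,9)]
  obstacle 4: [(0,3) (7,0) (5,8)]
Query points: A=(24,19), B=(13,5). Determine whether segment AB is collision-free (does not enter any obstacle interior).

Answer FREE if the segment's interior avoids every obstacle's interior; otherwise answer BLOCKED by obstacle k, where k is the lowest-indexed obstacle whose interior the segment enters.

Obstacle 1 [(1,13) (4,14) (9,19) (10,24) (1,24)]:
  edge (1,13)–(4,14): clear
  edge (4,14)–(9,19): clear
  edge (9,19)–(10,24): clear
  edge (10,24)–(1,24): clear
  edge (1,24)–(1,13): clear
  midpoint (37/2,12) outside
  → clear
Obstacle 2 [(13,23) (15,18) (23,13) (22,23)]:
  edge (13,23)–(15,18): clear
  edge (15,18)–(23,13): crosses AB
  edge (23,13)–(22,23): crosses AB
  edge (22,23)–(13,23): clear
  → BLOCKED
Obstacle 3 [(14,7) (22,0) (21,11) (17,11) (15,9)]:
  edge (14,7)–(22,0): crosses AB
  edge (22,0)–(21,11): clear
  edge (21,11)–(17,11): crosses AB
  edge (17,11)–(15,9): clear
  edge (15,9)–(14,7): clear
  → BLOCKED
Obstacle 4 [(0,3) (7,0) (5,8)]:
  edge (0,3)–(7,0): clear
  edge (7,0)–(5,8): clear
  edge (5,8)–(0,3): clear
  midpoint (37/2,12) outside
  → clear

BLOCKED by obstacle 2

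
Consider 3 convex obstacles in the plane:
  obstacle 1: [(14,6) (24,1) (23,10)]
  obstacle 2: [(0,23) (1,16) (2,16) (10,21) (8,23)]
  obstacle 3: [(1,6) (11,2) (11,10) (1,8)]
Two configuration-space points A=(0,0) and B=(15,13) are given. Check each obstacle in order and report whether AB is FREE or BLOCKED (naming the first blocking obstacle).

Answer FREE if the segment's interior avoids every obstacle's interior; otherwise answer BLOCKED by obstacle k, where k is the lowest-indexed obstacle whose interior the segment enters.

BLOCKED by obstacle 3

Obstacle 1 [(14,6) (24,1) (23,10)]:
  edge (14,6)–(24,1): clear
  edge (24,1)–(23,10): clear
  edge (23,10)–(14,6): clear
  midpoint (15/2,13/2) outside
  → clear
Obstacle 2 [(0,23) (1,16) (2,16) (10,21) (8,23)]:
  edge (0,23)–(1,16): clear
  edge (1,16)–(2,16): clear
  edge (2,16)–(10,21): clear
  edge (10,21)–(8,23): clear
  edge (8,23)–(0,23): clear
  midpoint (15/2,13/2) outside
  → clear
Obstacle 3 [(1,6) (11,2) (11,10) (1,8)]:
  edge (1,6)–(11,2): crosses AB
  edge (11,2)–(11,10): crosses AB
  edge (11,10)–(1,8): clear
  edge (1,8)–(1,6): clear
  → BLOCKED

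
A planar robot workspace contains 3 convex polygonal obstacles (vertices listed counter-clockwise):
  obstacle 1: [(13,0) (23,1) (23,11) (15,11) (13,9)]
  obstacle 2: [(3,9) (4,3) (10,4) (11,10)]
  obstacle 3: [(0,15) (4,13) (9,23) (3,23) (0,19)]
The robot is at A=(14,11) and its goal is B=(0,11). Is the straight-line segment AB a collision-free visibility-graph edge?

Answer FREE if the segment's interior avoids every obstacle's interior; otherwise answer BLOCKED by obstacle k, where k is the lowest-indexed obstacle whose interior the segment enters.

Obstacle 1 [(13,0) (23,1) (23,11) (15,11) (13,9)]:
  edge (13,0)–(23,1): clear
  edge (23,1)–(23,11): clear
  edge (23,11)–(15,11): clear
  edge (15,11)–(13,9): clear
  edge (13,9)–(13,0): clear
  midpoint (7,11) outside
  → clear
Obstacle 2 [(3,9) (4,3) (10,4) (11,10)]:
  edge (3,9)–(4,3): clear
  edge (4,3)–(10,4): clear
  edge (10,4)–(11,10): clear
  edge (11,10)–(3,9): clear
  midpoint (7,11) outside
  → clear
Obstacle 3 [(0,15) (4,13) (9,23) (3,23) (0,19)]:
  edge (0,15)–(4,13): clear
  edge (4,13)–(9,23): clear
  edge (9,23)–(3,23): clear
  edge (3,23)–(0,19): clear
  edge (0,19)–(0,15): clear
  midpoint (7,11) outside
  → clear

FREE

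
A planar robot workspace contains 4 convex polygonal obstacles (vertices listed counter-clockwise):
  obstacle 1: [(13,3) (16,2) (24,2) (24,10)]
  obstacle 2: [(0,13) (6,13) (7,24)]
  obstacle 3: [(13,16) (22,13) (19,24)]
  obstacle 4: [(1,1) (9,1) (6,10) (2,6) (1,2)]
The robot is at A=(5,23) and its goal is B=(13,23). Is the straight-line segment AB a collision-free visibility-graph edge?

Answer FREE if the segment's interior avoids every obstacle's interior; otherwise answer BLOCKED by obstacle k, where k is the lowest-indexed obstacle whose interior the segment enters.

BLOCKED by obstacle 2

Obstacle 1 [(13,3) (16,2) (24,2) (24,10)]:
  edge (13,3)–(16,2): clear
  edge (16,2)–(24,2): clear
  edge (24,2)–(24,10): clear
  edge (24,10)–(13,3): clear
  midpoint (9,23) outside
  → clear
Obstacle 2 [(0,13) (6,13) (7,24)]:
  edge (0,13)–(6,13): clear
  edge (6,13)–(7,24): crosses AB
  edge (7,24)–(0,13): crosses AB
  → BLOCKED
Obstacle 3 [(13,16) (22,13) (19,24)]:
  edge (13,16)–(22,13): clear
  edge (22,13)–(19,24): clear
  edge (19,24)–(13,16): clear
  midpoint (9,23) outside
  → clear
Obstacle 4 [(1,1) (9,1) (6,10) (2,6) (1,2)]:
  edge (1,1)–(9,1): clear
  edge (9,1)–(6,10): clear
  edge (6,10)–(2,6): clear
  edge (2,6)–(1,2): clear
  edge (1,2)–(1,1): clear
  midpoint (9,23) outside
  → clear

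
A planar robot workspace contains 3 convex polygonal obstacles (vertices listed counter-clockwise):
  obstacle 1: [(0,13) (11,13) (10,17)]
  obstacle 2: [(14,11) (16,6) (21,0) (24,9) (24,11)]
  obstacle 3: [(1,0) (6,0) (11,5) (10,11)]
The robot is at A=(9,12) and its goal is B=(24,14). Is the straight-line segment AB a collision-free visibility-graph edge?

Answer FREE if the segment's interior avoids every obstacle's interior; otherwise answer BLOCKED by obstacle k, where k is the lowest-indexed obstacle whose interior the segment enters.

FREE

Obstacle 1 [(0,13) (11,13) (10,17)]:
  edge (0,13)–(11,13): clear
  edge (11,13)–(10,17): clear
  edge (10,17)–(0,13): clear
  midpoint (33/2,13) outside
  → clear
Obstacle 2 [(14,11) (16,6) (21,0) (24,9) (24,11)]:
  edge (14,11)–(16,6): clear
  edge (16,6)–(21,0): clear
  edge (21,0)–(24,9): clear
  edge (24,9)–(24,11): clear
  edge (24,11)–(14,11): clear
  midpoint (33/2,13) outside
  → clear
Obstacle 3 [(1,0) (6,0) (11,5) (10,11)]:
  edge (1,0)–(6,0): clear
  edge (6,0)–(11,5): clear
  edge (11,5)–(10,11): clear
  edge (10,11)–(1,0): clear
  midpoint (33/2,13) outside
  → clear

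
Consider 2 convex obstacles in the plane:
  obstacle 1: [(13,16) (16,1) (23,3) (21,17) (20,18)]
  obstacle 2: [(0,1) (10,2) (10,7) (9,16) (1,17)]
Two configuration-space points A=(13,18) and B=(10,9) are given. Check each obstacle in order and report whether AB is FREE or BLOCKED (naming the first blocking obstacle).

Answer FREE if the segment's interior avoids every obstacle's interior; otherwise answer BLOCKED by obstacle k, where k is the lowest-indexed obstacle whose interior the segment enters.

FREE

Obstacle 1 [(13,16) (16,1) (23,3) (21,17) (20,18)]:
  edge (13,16)–(16,1): clear
  edge (16,1)–(23,3): clear
  edge (23,3)–(21,17): clear
  edge (21,17)–(20,18): clear
  edge (20,18)–(13,16): clear
  midpoint (23/2,27/2) outside
  → clear
Obstacle 2 [(0,1) (10,2) (10,7) (9,16) (1,17)]:
  edge (0,1)–(10,2): clear
  edge (10,2)–(10,7): clear
  edge (10,7)–(9,16): clear
  edge (9,16)–(1,17): clear
  edge (1,17)–(0,1): clear
  midpoint (23/2,27/2) outside
  → clear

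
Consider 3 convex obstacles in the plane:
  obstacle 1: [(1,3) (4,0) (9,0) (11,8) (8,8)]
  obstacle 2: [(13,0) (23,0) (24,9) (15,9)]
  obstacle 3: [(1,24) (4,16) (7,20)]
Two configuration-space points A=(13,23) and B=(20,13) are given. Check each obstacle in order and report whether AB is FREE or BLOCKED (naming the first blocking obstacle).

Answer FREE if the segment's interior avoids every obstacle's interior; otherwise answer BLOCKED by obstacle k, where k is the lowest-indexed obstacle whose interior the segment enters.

FREE

Obstacle 1 [(1,3) (4,0) (9,0) (11,8) (8,8)]:
  edge (1,3)–(4,0): clear
  edge (4,0)–(9,0): clear
  edge (9,0)–(11,8): clear
  edge (11,8)–(8,8): clear
  edge (8,8)–(1,3): clear
  midpoint (33/2,18) outside
  → clear
Obstacle 2 [(13,0) (23,0) (24,9) (15,9)]:
  edge (13,0)–(23,0): clear
  edge (23,0)–(24,9): clear
  edge (24,9)–(15,9): clear
  edge (15,9)–(13,0): clear
  midpoint (33/2,18) outside
  → clear
Obstacle 3 [(1,24) (4,16) (7,20)]:
  edge (1,24)–(4,16): clear
  edge (4,16)–(7,20): clear
  edge (7,20)–(1,24): clear
  midpoint (33/2,18) outside
  → clear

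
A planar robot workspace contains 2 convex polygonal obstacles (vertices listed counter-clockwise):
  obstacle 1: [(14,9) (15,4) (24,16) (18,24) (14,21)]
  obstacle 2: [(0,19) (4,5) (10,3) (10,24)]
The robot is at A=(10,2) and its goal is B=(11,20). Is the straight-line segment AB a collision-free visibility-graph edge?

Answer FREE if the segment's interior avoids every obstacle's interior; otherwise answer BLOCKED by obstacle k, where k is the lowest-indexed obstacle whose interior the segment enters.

Obstacle 1 [(14,9) (15,4) (24,16) (18,24) (14,21)]:
  edge (14,9)–(15,4): clear
  edge (15,4)–(24,16): clear
  edge (24,16)–(18,24): clear
  edge (18,24)–(14,21): clear
  edge (14,21)–(14,9): clear
  midpoint (21/2,11) outside
  → clear
Obstacle 2 [(0,19) (4,5) (10,3) (10,24)]:
  edge (0,19)–(4,5): clear
  edge (4,5)–(10,3): clear
  edge (10,3)–(10,24): clear
  edge (10,24)–(0,19): clear
  midpoint (21/2,11) outside
  → clear

FREE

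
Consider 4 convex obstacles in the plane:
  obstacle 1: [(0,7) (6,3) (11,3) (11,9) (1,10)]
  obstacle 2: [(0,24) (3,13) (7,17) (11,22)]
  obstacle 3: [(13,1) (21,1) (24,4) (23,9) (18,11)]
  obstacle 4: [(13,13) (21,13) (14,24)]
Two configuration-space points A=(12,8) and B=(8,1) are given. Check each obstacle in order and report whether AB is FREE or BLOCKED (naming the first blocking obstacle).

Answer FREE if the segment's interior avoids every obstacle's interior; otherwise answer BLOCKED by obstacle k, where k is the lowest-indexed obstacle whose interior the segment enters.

BLOCKED by obstacle 1

Obstacle 1 [(0,7) (6,3) (11,3) (11,9) (1,10)]:
  edge (0,7)–(6,3): clear
  edge (6,3)–(11,3): crosses AB
  edge (11,3)–(11,9): crosses AB
  edge (11,9)–(1,10): clear
  edge (1,10)–(0,7): clear
  → BLOCKED
Obstacle 2 [(0,24) (3,13) (7,17) (11,22)]:
  edge (0,24)–(3,13): clear
  edge (3,13)–(7,17): clear
  edge (7,17)–(11,22): clear
  edge (11,22)–(0,24): clear
  midpoint (10,9/2) outside
  → clear
Obstacle 3 [(13,1) (21,1) (24,4) (23,9) (18,11)]:
  edge (13,1)–(21,1): clear
  edge (21,1)–(24,4): clear
  edge (24,4)–(23,9): clear
  edge (23,9)–(18,11): clear
  edge (18,11)–(13,1): clear
  midpoint (10,9/2) outside
  → clear
Obstacle 4 [(13,13) (21,13) (14,24)]:
  edge (13,13)–(21,13): clear
  edge (21,13)–(14,24): clear
  edge (14,24)–(13,13): clear
  midpoint (10,9/2) outside
  → clear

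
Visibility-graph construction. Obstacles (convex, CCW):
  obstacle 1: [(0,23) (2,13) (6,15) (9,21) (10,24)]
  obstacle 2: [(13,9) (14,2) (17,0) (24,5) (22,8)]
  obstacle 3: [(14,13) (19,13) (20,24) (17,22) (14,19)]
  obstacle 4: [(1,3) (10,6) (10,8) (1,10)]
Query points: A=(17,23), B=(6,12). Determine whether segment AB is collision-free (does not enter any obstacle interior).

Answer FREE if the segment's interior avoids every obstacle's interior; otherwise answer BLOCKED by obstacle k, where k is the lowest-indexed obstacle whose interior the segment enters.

Obstacle 1 [(0,23) (2,13) (6,15) (9,21) (10,24)]:
  edge (0,23)–(2,13): clear
  edge (2,13)–(6,15): clear
  edge (6,15)–(9,21): clear
  edge (9,21)–(10,24): clear
  edge (10,24)–(0,23): clear
  midpoint (23/2,35/2) outside
  → clear
Obstacle 2 [(13,9) (14,2) (17,0) (24,5) (22,8)]:
  edge (13,9)–(14,2): clear
  edge (14,2)–(17,0): clear
  edge (17,0)–(24,5): clear
  edge (24,5)–(22,8): clear
  edge (22,8)–(13,9): clear
  midpoint (23/2,35/2) outside
  → clear
Obstacle 3 [(14,13) (19,13) (20,24) (17,22) (14,19)]:
  edge (14,13)–(19,13): clear
  edge (19,13)–(20,24): clear
  edge (20,24)–(17,22): clear
  edge (17,22)–(14,19): clear
  edge (14,19)–(14,13): clear
  midpoint (23/2,35/2) outside
  → clear
Obstacle 4 [(1,3) (10,6) (10,8) (1,10)]:
  edge (1,3)–(10,6): clear
  edge (10,6)–(10,8): clear
  edge (10,8)–(1,10): clear
  edge (1,10)–(1,3): clear
  midpoint (23/2,35/2) outside
  → clear

FREE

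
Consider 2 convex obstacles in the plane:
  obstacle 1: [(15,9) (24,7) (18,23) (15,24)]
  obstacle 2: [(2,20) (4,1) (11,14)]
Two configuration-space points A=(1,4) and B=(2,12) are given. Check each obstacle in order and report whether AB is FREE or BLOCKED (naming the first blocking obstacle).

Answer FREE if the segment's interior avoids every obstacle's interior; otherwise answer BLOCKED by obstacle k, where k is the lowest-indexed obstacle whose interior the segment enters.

FREE

Obstacle 1 [(15,9) (24,7) (18,23) (15,24)]:
  edge (15,9)–(24,7): clear
  edge (24,7)–(18,23): clear
  edge (18,23)–(15,24): clear
  edge (15,24)–(15,9): clear
  midpoint (3/2,8) outside
  → clear
Obstacle 2 [(2,20) (4,1) (11,14)]:
  edge (2,20)–(4,1): clear
  edge (4,1)–(11,14): clear
  edge (11,14)–(2,20): clear
  midpoint (3/2,8) outside
  → clear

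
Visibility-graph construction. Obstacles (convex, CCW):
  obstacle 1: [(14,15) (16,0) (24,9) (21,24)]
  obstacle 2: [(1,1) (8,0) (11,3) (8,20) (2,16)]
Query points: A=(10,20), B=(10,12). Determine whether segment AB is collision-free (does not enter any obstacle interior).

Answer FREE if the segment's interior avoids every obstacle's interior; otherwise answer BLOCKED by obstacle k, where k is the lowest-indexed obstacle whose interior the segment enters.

FREE

Obstacle 1 [(14,15) (16,0) (24,9) (21,24)]:
  edge (14,15)–(16,0): clear
  edge (16,0)–(24,9): clear
  edge (24,9)–(21,24): clear
  edge (21,24)–(14,15): clear
  midpoint (10,16) outside
  → clear
Obstacle 2 [(1,1) (8,0) (11,3) (8,20) (2,16)]:
  edge (1,1)–(8,0): clear
  edge (8,0)–(11,3): clear
  edge (11,3)–(8,20): clear
  edge (8,20)–(2,16): clear
  edge (2,16)–(1,1): clear
  midpoint (10,16) outside
  → clear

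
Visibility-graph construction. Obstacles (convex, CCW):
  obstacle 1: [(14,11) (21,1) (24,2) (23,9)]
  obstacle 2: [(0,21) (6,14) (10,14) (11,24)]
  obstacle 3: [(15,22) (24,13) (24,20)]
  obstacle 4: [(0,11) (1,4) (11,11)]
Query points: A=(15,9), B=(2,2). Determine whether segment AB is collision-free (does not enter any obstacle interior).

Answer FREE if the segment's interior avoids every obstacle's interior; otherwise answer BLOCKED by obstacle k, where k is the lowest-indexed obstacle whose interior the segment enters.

FREE

Obstacle 1 [(14,11) (21,1) (24,2) (23,9)]:
  edge (14,11)–(21,1): clear
  edge (21,1)–(24,2): clear
  edge (24,2)–(23,9): clear
  edge (23,9)–(14,11): clear
  midpoint (17/2,11/2) outside
  → clear
Obstacle 2 [(0,21) (6,14) (10,14) (11,24)]:
  edge (0,21)–(6,14): clear
  edge (6,14)–(10,14): clear
  edge (10,14)–(11,24): clear
  edge (11,24)–(0,21): clear
  midpoint (17/2,11/2) outside
  → clear
Obstacle 3 [(15,22) (24,13) (24,20)]:
  edge (15,22)–(24,13): clear
  edge (24,13)–(24,20): clear
  edge (24,20)–(15,22): clear
  midpoint (17/2,11/2) outside
  → clear
Obstacle 4 [(0,11) (1,4) (11,11)]:
  edge (0,11)–(1,4): clear
  edge (1,4)–(11,11): clear
  edge (11,11)–(0,11): clear
  midpoint (17/2,11/2) outside
  → clear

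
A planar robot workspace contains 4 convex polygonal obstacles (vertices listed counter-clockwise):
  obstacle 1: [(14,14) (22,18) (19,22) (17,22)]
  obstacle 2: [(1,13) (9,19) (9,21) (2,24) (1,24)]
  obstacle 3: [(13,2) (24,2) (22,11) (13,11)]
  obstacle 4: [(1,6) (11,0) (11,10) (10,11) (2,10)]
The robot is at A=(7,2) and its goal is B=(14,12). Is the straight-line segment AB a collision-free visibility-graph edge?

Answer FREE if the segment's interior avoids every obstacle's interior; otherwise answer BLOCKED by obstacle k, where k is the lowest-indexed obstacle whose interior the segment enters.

BLOCKED by obstacle 3

Obstacle 1 [(14,14) (22,18) (19,22) (17,22)]:
  edge (14,14)–(22,18): clear
  edge (22,18)–(19,22): clear
  edge (19,22)–(17,22): clear
  edge (17,22)–(14,14): clear
  midpoint (21/2,7) outside
  → clear
Obstacle 2 [(1,13) (9,19) (9,21) (2,24) (1,24)]:
  edge (1,13)–(9,19): clear
  edge (9,19)–(9,21): clear
  edge (9,21)–(2,24): clear
  edge (2,24)–(1,24): clear
  edge (1,24)–(1,13): clear
  midpoint (21/2,7) outside
  → clear
Obstacle 3 [(13,2) (24,2) (22,11) (13,11)]:
  edge (13,2)–(24,2): clear
  edge (24,2)–(22,11): clear
  edge (22,11)–(13,11): crosses AB
  edge (13,11)–(13,2): crosses AB
  → BLOCKED
Obstacle 4 [(1,6) (11,0) (11,10) (10,11) (2,10)]:
  edge (1,6)–(11,0): crosses AB
  edge (11,0)–(11,10): crosses AB
  edge (11,10)–(10,11): clear
  edge (10,11)–(2,10): clear
  edge (2,10)–(1,6): clear
  → BLOCKED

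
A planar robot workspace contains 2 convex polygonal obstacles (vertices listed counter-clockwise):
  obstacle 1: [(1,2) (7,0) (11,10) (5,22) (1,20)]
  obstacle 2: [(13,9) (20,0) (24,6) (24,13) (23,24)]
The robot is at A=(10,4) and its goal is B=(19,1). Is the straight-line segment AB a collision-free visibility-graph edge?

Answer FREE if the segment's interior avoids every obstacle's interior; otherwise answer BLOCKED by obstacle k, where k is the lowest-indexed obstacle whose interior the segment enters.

Obstacle 1 [(1,2) (7,0) (11,10) (5,22) (1,20)]:
  edge (1,2)–(7,0): clear
  edge (7,0)–(11,10): clear
  edge (11,10)–(5,22): clear
  edge (5,22)–(1,20): clear
  edge (1,20)–(1,2): clear
  midpoint (29/2,5/2) outside
  → clear
Obstacle 2 [(13,9) (20,0) (24,6) (24,13) (23,24)]:
  edge (13,9)–(20,0): clear
  edge (20,0)–(24,6): clear
  edge (24,6)–(24,13): clear
  edge (24,13)–(23,24): clear
  edge (23,24)–(13,9): clear
  midpoint (29/2,5/2) outside
  → clear

FREE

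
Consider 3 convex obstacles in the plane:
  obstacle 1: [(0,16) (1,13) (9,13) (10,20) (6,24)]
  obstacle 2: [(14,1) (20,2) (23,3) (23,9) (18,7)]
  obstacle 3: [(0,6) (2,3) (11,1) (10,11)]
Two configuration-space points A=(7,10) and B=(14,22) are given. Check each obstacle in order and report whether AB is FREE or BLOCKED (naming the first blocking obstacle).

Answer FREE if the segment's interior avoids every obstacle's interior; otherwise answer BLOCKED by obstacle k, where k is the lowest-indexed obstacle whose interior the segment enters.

Obstacle 1 [(0,16) (1,13) (9,13) (10,20) (6,24)]:
  edge (0,16)–(1,13): clear
  edge (1,13)–(9,13): crosses AB
  edge (9,13)–(10,20): crosses AB
  edge (10,20)–(6,24): clear
  edge (6,24)–(0,16): clear
  → BLOCKED
Obstacle 2 [(14,1) (20,2) (23,3) (23,9) (18,7)]:
  edge (14,1)–(20,2): clear
  edge (20,2)–(23,3): clear
  edge (23,3)–(23,9): clear
  edge (23,9)–(18,7): clear
  edge (18,7)–(14,1): clear
  midpoint (21/2,16) outside
  → clear
Obstacle 3 [(0,6) (2,3) (11,1) (10,11)]:
  edge (0,6)–(2,3): clear
  edge (2,3)–(11,1): clear
  edge (11,1)–(10,11): clear
  edge (10,11)–(0,6): clear
  midpoint (21/2,16) outside
  → clear

BLOCKED by obstacle 1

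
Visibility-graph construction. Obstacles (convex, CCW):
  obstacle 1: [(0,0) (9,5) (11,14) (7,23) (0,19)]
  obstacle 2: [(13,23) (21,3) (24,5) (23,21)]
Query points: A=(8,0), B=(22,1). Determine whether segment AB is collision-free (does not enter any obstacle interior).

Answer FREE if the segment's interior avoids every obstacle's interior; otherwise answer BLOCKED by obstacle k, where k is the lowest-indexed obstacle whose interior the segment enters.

Obstacle 1 [(0,0) (9,5) (11,14) (7,23) (0,19)]:
  edge (0,0)–(9,5): clear
  edge (9,5)–(11,14): clear
  edge (11,14)–(7,23): clear
  edge (7,23)–(0,19): clear
  edge (0,19)–(0,0): clear
  midpoint (15,1/2) outside
  → clear
Obstacle 2 [(13,23) (21,3) (24,5) (23,21)]:
  edge (13,23)–(21,3): clear
  edge (21,3)–(24,5): clear
  edge (24,5)–(23,21): clear
  edge (23,21)–(13,23): clear
  midpoint (15,1/2) outside
  → clear

FREE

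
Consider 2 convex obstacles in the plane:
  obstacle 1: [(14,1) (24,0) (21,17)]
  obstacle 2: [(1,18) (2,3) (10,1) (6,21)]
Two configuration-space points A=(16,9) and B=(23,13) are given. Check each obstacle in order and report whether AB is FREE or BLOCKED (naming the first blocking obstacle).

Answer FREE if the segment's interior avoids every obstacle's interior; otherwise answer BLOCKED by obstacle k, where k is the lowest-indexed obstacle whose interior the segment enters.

Obstacle 1 [(14,1) (24,0) (21,17)]:
  edge (14,1)–(24,0): clear
  edge (24,0)–(21,17): crosses AB
  edge (21,17)–(14,1): crosses AB
  → BLOCKED
Obstacle 2 [(1,18) (2,3) (10,1) (6,21)]:
  edge (1,18)–(2,3): clear
  edge (2,3)–(10,1): clear
  edge (10,1)–(6,21): clear
  edge (6,21)–(1,18): clear
  midpoint (39/2,11) outside
  → clear

BLOCKED by obstacle 1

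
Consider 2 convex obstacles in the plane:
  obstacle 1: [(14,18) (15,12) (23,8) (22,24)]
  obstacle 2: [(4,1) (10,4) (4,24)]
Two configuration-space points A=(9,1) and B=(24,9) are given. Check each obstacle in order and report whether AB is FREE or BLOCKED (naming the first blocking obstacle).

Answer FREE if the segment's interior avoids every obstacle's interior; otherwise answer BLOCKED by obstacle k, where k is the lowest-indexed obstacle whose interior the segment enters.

BLOCKED by obstacle 1

Obstacle 1 [(14,18) (15,12) (23,8) (22,24)]:
  edge (14,18)–(15,12): clear
  edge (15,12)–(23,8): crosses AB
  edge (23,8)–(22,24): crosses AB
  edge (22,24)–(14,18): clear
  → BLOCKED
Obstacle 2 [(4,1) (10,4) (4,24)]:
  edge (4,1)–(10,4): clear
  edge (10,4)–(4,24): clear
  edge (4,24)–(4,1): clear
  midpoint (33/2,5) outside
  → clear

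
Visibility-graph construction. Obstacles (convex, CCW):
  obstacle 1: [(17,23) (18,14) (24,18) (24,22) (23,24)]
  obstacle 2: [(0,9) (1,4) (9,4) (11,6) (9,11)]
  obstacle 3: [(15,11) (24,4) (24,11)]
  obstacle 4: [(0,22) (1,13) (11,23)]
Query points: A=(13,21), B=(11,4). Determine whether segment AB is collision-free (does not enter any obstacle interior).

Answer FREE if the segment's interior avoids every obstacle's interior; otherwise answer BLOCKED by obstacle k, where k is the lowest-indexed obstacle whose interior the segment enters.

FREE

Obstacle 1 [(17,23) (18,14) (24,18) (24,22) (23,24)]:
  edge (17,23)–(18,14): clear
  edge (18,14)–(24,18): clear
  edge (24,18)–(24,22): clear
  edge (24,22)–(23,24): clear
  edge (23,24)–(17,23): clear
  midpoint (12,25/2) outside
  → clear
Obstacle 2 [(0,9) (1,4) (9,4) (11,6) (9,11)]:
  edge (0,9)–(1,4): clear
  edge (1,4)–(9,4): clear
  edge (9,4)–(11,6): clear
  edge (11,6)–(9,11): clear
  edge (9,11)–(0,9): clear
  midpoint (12,25/2) outside
  → clear
Obstacle 3 [(15,11) (24,4) (24,11)]:
  edge (15,11)–(24,4): clear
  edge (24,4)–(24,11): clear
  edge (24,11)–(15,11): clear
  midpoint (12,25/2) outside
  → clear
Obstacle 4 [(0,22) (1,13) (11,23)]:
  edge (0,22)–(1,13): clear
  edge (1,13)–(11,23): clear
  edge (11,23)–(0,22): clear
  midpoint (12,25/2) outside
  → clear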